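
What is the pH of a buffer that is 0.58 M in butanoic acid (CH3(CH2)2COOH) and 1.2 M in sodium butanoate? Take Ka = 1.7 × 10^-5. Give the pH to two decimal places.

pKa = −log(1.7 × 10^-5) = 4.770
Using pH = pKa + log([base]/[acid]) with [base]/[acid] = 1.2/0.58:
pH = 4.770 + (+0.316) = 5.09

pH = 5.09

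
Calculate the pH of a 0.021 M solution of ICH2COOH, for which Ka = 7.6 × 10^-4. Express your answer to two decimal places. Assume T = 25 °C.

pH = 2.44

ICH2COOH ⇌ ICH2COO- + H+
Let x = [H+] at equilibrium. Ka = x²/(0.021 − x).
x is not negligible relative to C₀; solve x² + 0.00076·x − 1.6e-05 = 0.
x = [−0.00076 + √(0.00076² + 6.38e-05)]/2 = 3.63 × 10^-3 M
pH = −log[H+] = −log(3.63 × 10^-3) = 2.44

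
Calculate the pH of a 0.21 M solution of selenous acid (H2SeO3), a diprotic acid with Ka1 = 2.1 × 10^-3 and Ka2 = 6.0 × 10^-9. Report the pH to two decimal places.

Ka1 ≫ Ka2, so treat the first dissociation as the only significant source of H+.
Ka1 = x²/(0.21 − x) = 2.1 × 10^-3
Solving the quadratic: x = (−Ka1 + √(Ka1² + 4·Ka1·C₀))/2 = 2.00 × 10^-2 M
pH = −log(2.00 × 10^-2) = 1.70

pH = 1.70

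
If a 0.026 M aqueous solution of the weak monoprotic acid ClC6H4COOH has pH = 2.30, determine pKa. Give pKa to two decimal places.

pKa = 2.92

[H+] = 10^(-2.30) = 5.01 × 10^-3 M
At equilibrium [HA] = 0.026 − 5.01 × 10^-3 = 2.10 × 10^-2 M
Ka = [H+][A-]/[HA] = (5.01 × 10^-3)² / 2.10 × 10^-2 = 1.20 × 10^-3
pKa = -log(1.20 × 10^-3) = 2.92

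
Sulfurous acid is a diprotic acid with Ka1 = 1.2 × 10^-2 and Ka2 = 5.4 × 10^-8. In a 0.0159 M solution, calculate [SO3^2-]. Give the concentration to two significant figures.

5.4 × 10^-8 M

First ionization gives [H+] ≈ [HSO3-] = 9.06 × 10^-3 M.
Second step: Ka2 = [H+][SO3^2-]/[HSO3-] ≈ [SO3^2-] (since [H+] ≈ [HSO3-]).
So [SO3^2-] ≈ Ka2.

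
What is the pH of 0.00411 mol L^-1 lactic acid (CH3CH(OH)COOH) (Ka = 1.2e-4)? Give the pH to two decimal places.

pH = 3.19

CH3CH(OH)COOH ⇌ CH3CH(OH)COO- + H+
From the ICE table, Ka = x²/(0.00411 − x) = 1.2 × 10^-4.
The 5% rule fails; solving x² + Ka·x − Ka·C₀ = 0 exactly:
x = (−Ka + √(Ka² + 4·Ka·C₀))/2 = 6.45 × 10^-4 M
pH = −log[H+] = −log(6.45 × 10^-4) = 3.19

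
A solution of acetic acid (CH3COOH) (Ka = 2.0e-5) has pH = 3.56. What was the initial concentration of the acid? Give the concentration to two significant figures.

[H+] = 10^(-3.56) = 2.75 × 10^-4 M = x
Ka = x²/(C₀ − x) ⇒ C₀ = x + x²/Ka
C₀ = 2.75 × 10^-4 + (2.75 × 10^-4)²/(2.0 × 10^-5) = 4.06 × 10^-3 M

C₀ = 4.1 × 10^-3 M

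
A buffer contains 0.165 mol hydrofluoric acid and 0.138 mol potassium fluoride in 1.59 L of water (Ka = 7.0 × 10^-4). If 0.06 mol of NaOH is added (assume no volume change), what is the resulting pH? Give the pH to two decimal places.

pH = 3.43

After neutralization: n(HF) = 0.105 mol, n(F-) = 0.198 mol.
pKa = −log(7.0 × 10^-4) = 3.155
Henderson–Hasselbalch with mole ratio 0.198/0.105: pH = 3.155 + (+0.275)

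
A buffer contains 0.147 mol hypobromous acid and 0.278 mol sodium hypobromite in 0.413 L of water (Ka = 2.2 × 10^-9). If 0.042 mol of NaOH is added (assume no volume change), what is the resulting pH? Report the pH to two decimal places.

pH = 9.14

After neutralization: n(HOBr) = 0.105 mol, n(OBr-) = 0.32 mol.
pKa = −log(2.2 × 10^-9) = 8.658
pH = pKa + log([A⁻]/[HA]) = 8.658 + log(0.32/0.105) = 8.658 +0.484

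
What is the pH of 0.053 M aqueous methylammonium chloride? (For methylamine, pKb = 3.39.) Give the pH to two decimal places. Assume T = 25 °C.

CH3NH3+ is the conjugate acid of the weak base CH3NH2.
Kb = 10^(−3.39) = 4.07 × 10^-4
Ka = Kw/Kb = 1.0×10^-14 / 4.07 × 10^-4 = 2.46 × 10^-11
Ka = [H+]²/(0.053 − [H+]) = 2.46 × 10^-11
Since Ka ≪ C₀, [H+] ≈ √(Ka·C₀) = 1.14 × 10^-6 M.
([H+]/C₀ = 0.0022% < 5%, so the approximation holds.)
pH = −log(1.14 × 10^-6) = 5.94

pH = 5.94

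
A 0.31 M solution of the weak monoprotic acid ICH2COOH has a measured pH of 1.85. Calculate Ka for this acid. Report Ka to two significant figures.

[H+] = 10^(-1.85) = 1.41 × 10^-2 M
At equilibrium [HA] = 0.31 − 1.41 × 10^-2 = 2.96 × 10^-1 M
Ka = [H+][A-]/[HA] = (1.41 × 10^-2)² / 2.96 × 10^-1 = 6.7 × 10^-4

Ka = 6.7 × 10^-4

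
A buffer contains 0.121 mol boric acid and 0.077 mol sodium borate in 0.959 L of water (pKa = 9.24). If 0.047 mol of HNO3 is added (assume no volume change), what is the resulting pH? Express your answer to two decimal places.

pH = 8.49

After neutralization: n(B(OH)3) = 0.168 mol, n(B(OH)4-) = 0.03 mol.
pH = pKa + log(n_B(OH)4-/n_B(OH)3) = 9.24 + log(0.03/0.168) = 9.24 + (-0.748)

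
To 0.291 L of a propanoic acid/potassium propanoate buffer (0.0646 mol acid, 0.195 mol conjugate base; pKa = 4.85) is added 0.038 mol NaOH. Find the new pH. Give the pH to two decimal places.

pH = 5.79

OH- converts CH3CH2COOH to CH3CH2COO-: CH3CH2COOH → 0.0266 mol, CH3CH2COO- → 0.233 mol.
pH = pKa + log(n_CH3CH2COO-/n_CH3CH2COOH) = 4.85 + log(0.233/0.0266) = 4.85 + (+0.942)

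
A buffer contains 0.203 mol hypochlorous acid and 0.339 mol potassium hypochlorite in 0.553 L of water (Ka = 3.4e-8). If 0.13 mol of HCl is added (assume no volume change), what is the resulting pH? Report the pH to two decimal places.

pH = 7.27

After neutralization: n(HOCl) = 0.333 mol, n(OCl-) = 0.209 mol.
pKa = −log(3.4 × 10^-8) = 7.469
Henderson–Hasselbalch with mole ratio 0.209/0.333: pH = 7.469 + (-0.202)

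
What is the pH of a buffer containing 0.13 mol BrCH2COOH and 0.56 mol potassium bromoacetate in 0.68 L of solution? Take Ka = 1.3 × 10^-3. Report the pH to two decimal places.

pKa = −log(1.3 × 10^-3) = 2.886
Henderson–Hasselbalch: pH = pKa + log([BrCH2COO-]/[BrCH2COOH]) = 2.886 + log(0.56/0.13)
pH = 2.886 + (+0.634) = 3.52

pH = 3.52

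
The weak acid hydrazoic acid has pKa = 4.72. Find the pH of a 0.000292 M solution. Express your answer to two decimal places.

pH = 4.18

HN3 ⇌ N3- + H+
Ka = 10^(−4.72) = 1.91 × 10^-5
From the ICE table, Ka = [H+]²/(0.000292 − [H+]) = 1.91 × 10^-5.
Here C₀/Ka ≈ 15.3, so the small-[H+] approximation fails. Use the quadratic:
[H+] = [−1.91e-05 + √(1.91e-05² + 2.23e-08)]/2 = 6.57 × 10^-5 M
pH = −log[H+] = −log(6.57 × 10^-5) = 4.18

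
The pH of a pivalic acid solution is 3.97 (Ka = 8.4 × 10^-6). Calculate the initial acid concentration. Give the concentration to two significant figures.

C₀ = 1.5 × 10^-3 M

[H+] = 10^(-3.97) = 1.07 × 10^-4 M = x
Ka = x²/(C₀ − x) ⇒ C₀ = x + x²/Ka
C₀ = 1.07 × 10^-4 + (1.07 × 10^-4)²/(8.4 × 10^-6) = 1.47 × 10^-3 M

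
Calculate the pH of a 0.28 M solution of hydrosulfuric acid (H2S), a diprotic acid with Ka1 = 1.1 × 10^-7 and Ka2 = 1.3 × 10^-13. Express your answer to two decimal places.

pH = 3.76

Ka1 ≫ Ka2, so treat the first dissociation as the only significant source of H+.
Ka1 = x²/(0.28 − x) = 1.1 × 10^-7
x ≈ √(1.1 × 10^-7 × 0.28) = 1.75 × 10^-4 M
pH = −log(1.75 × 10^-4) = 3.76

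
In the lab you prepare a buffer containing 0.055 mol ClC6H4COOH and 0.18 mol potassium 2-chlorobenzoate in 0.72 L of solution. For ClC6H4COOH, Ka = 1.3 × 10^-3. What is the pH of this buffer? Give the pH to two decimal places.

pKa = −log(1.3 × 10^-3) = 2.886
Using pH = pKa + log([base]/[acid]) with [base]/[acid] = 0.18/0.055:
pH = 2.886 + (+0.515) = 3.40

pH = 3.40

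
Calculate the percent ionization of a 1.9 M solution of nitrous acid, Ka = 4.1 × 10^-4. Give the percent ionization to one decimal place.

1.5%

HNO2 ⇌ NO2- + H+; let x = [H+] at equilibrium.
x ≈ √(Ka·C₀) = √(4.1 × 10^-4 × 1.9) = 2.79 × 10^-2 M
% ionization = x/C₀ × 100% = 2.79 × 10^-2/1.9 × 100% = 1.5%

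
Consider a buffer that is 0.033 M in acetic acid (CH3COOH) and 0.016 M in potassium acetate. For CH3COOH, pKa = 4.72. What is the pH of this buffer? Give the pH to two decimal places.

Using pH = pKa + log([base]/[acid]) with [base]/[acid] = 0.016/0.033:
pH = 4.72 + (-0.314) = 4.41

pH = 4.41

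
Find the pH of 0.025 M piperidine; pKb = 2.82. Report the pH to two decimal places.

C5H10NH + H2O ⇌ C5H10NH2+ + OH-
Kb = 10^(−2.82) = 1.51 × 10^-3
From the ICE table, Kb = x²/(0.025 − x) = 1.51 × 10^-3.
x is not negligible relative to C₀; solve x² + 0.00151·x − 3.78e-05 = 0.
x = (−Kb + √(Kb² + 4·Kb·C₀))/2 = 5.44 × 10^-3 M
pOH = 2.26, so pH = 14.00 − pOH = 11.74

pH = 11.74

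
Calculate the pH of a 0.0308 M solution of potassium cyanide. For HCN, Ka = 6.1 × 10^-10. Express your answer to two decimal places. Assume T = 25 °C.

CN- is the conjugate base of the weak acid HCN.
Kb = Kw/Ka = 1.0×10^-14 / 6.1 × 10^-10 = 1.64 × 10^-5
From the ICE table, Kb = [OH-]²/(0.0308 − [OH-]) = 1.64 × 10^-5.
Since Kb ≪ C₀, [OH-] ≈ √(Kb·C₀) = 7.11 × 10^-4 M.
pOH = 3.15, so pH = 14.00 − pOH = 10.85

pH = 10.85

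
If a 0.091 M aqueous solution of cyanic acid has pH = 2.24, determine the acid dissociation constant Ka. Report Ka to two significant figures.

[H+] = 10^(-2.24) = 5.75 × 10^-3 M
At equilibrium [HA] = 0.091 − 5.75 × 10^-3 = 8.52 × 10^-2 M
Ka = [H+][A-]/[HA] = (5.75 × 10^-3)² / 8.52 × 10^-2 = 3.9 × 10^-4

Ka = 3.9 × 10^-4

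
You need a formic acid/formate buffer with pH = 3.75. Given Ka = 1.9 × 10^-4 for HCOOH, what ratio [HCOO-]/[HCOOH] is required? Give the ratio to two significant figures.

pKa = -log(1.9 × 10^-4) = 3.721
pH = pKa + log(r) ⇒ log(r) = 3.75 − 3.721 = +0.029
r = [HCOO-]/[HCOOH] = 10^(+0.029) = 1.07

ratio = 1.1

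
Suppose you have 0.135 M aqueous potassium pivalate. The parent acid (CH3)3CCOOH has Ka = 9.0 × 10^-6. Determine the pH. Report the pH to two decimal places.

pH = 9.09

(CH3)3CCOO- is the conjugate base of the weak acid (CH3)3CCOOH.
Kb = Kw/Ka = 1.0×10^-14 / 9.0 × 10^-6 = 1.11 × 10^-9
From the ICE table, Kb = [OH-]²/(0.135 − [OH-]) = 1.11 × 10^-9.
Neglecting [OH-] in the denominator: [OH-] = √(1.11 × 10^-9 × 0.135) = 1.22 × 10^-5 M
pOH = −log(1.22 × 10^-5) = 4.91; pH = 14.00 − 4.91 = 9.09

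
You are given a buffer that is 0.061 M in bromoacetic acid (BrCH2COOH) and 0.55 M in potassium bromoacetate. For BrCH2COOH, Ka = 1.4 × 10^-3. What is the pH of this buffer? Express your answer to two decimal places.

pH = 3.81

pKa = −log(1.4 × 10^-3) = 2.854
pH = pKa + log([A⁻]/[HA]) = 2.854 + log(0.55/0.061)
pH = 2.854 + (+0.955) = 3.81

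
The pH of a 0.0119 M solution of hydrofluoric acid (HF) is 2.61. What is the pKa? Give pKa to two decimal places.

[H+] = 10^(-2.61) = 2.45 × 10^-3 M
At equilibrium [HA] = 0.0119 − 2.45 × 10^-3 = 9.45 × 10^-3 M
Ka = [H+][A-]/[HA] = (2.45 × 10^-3)² / 9.45 × 10^-3 = 6.35 × 10^-4
pKa = -log(6.35 × 10^-4) = 3.20

pKa = 3.20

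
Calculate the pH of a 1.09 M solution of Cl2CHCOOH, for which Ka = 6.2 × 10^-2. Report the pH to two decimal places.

Cl2CHCOOH ⇌ Cl2CHCOO- + H+
Let x = [H+] at equilibrium. Ka = x²/(1.09 − x).
The 5% rule fails; solving x² + Ka·x − Ka·C₀ = 0 exactly:
x = (−Ka + √(Ka² + 4·Ka·C₀))/2 = 2.31 × 10^-1 M
pH = −log(2.31 × 10^-1) = 0.64

pH = 0.64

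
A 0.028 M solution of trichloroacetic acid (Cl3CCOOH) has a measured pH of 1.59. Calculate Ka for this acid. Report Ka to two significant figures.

Ka = 2.9 × 10^-1

[H+] = 10^(-1.59) = 2.57 × 10^-2 M
At equilibrium [HA] = 0.028 − 2.57 × 10^-2 = 2.30 × 10^-3 M
Ka = [H+][A-]/[HA] = (2.57 × 10^-2)² / 2.30 × 10^-3 = 2.9 × 10^-1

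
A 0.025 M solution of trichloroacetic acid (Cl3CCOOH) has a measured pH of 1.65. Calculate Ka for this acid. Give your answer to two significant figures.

[H+] = 10^(-1.65) = 2.24 × 10^-2 M
At equilibrium [HA] = 0.025 − 2.24 × 10^-2 = 2.60 × 10^-3 M
Ka = [H+][A-]/[HA] = (2.24 × 10^-2)² / 2.60 × 10^-3 = 1.9 × 10^-1

Ka = 1.9 × 10^-1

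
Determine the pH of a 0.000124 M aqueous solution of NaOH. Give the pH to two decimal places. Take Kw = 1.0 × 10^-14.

pH = 10.09

NaOH is a strong base; [OH-] = 0.000124 M.
pOH = -log(0.000124) = 3.91
pH = 14.00 - 3.91 = 10.09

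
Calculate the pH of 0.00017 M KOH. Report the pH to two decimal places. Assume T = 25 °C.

pH = 10.23

KOH is a strong base; [OH-] = 0.00017 M.
pOH = -log(0.00017) = 3.77
pH = 14.00 - 3.77 = 10.23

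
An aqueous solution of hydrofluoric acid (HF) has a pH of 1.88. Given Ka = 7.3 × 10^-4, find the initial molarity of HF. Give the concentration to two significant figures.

[H+] = 10^(-1.88) = 1.32 × 10^-2 M = x
Ka = x²/(C₀ − x) ⇒ C₀ = x + x²/Ka
C₀ = 1.32 × 10^-2 + (1.32 × 10^-2)²/(7.3 × 10^-4) = 2.52 × 10^-1 M

C₀ = 2.5 × 10^-1 M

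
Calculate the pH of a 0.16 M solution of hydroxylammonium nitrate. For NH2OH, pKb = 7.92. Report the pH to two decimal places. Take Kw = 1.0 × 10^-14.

NH3OH+ is the conjugate acid of the weak base NH2OH.
Kb = 10^(−7.92) = 1.20 × 10^-8
Ka = Kw/Kb = 1.0×10^-14 / 1.20 × 10^-8 = 8.33 × 10^-7
From the ICE table, Ka = x²/(0.16 − x) = 8.33 × 10^-7.
Assume x ≪ 0.16: x ≈ √(8.33 × 10^-7 × 0.16) = 3.65 × 10^-4 M
pH = −log(3.65 × 10^-4) = 3.44

pH = 3.44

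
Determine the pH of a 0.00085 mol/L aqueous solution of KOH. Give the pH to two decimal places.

KOH is a strong base; [OH-] = 0.00085 M.
pOH = -log(0.00085) = 3.07
pH = 14.00 - 3.07 = 10.93

pH = 10.93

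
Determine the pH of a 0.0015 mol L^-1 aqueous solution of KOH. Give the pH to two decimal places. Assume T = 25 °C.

pH = 11.18

KOH is a strong base; [OH-] = 0.0015 M.
pOH = -log(0.0015) = 2.82
pH = 14.00 - 2.82 = 11.18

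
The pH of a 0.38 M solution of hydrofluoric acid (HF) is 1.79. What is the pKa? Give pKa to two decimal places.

pKa = 3.14

[H+] = 10^(-1.79) = 1.62 × 10^-2 M
At equilibrium [HA] = 0.38 − 1.62 × 10^-2 = 3.64 × 10^-1 M
Ka = [H+][A-]/[HA] = (1.62 × 10^-2)² / 3.64 × 10^-1 = 7.21 × 10^-4
pKa = -log(7.21 × 10^-4) = 3.14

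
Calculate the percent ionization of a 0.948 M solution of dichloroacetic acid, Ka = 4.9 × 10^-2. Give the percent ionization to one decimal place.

20.3%

Cl2CHCOOH ⇌ Cl2CHCOO- + H+; let x = [H+] at equilibrium.
Solve x² + 0.049x − 0.0465 = 0 → x = 1.92 × 10^-1 M
Fraction ionized = 1.92 × 10^-1 / 0.948 = 0.2025 → 20.3%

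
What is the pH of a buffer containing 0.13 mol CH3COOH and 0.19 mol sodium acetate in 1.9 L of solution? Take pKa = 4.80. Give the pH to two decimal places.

pH = pKa + log([A⁻]/[HA]) = 4.80 + log(0.19/0.13)
pH = 4.80 + (+0.165) = 4.96

pH = 4.96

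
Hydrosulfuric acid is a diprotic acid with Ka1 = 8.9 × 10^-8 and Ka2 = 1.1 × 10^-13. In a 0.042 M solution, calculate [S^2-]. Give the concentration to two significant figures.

First ionization gives [H+] ≈ [HS-] = 6.11 × 10^-5 M.
Second step: Ka2 = [H+][S^2-]/[HS-] ≈ [S^2-] (since [H+] ≈ [HS-]).
So [S^2-] ≈ Ka2.

1.1 × 10^-13 M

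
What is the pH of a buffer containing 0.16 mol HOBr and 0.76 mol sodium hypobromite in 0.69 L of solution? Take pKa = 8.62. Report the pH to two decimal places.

pH = pKa + log([A⁻]/[HA]) = 8.62 + log(0.76/0.16)
pH = 8.62 + (+0.677) = 9.30

pH = 9.30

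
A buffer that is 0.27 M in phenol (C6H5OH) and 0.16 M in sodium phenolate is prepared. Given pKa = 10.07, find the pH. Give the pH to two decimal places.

pH = 9.84

pH = pKa + log([A⁻]/[HA]) = 10.07 + log(0.16/0.27)
pH = 10.07 + (-0.227) = 9.84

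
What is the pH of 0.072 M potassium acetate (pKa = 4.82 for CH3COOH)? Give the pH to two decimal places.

pH = 8.84

CH3COO- is the conjugate base of the weak acid CH3COOH.
Ka = 10^(−4.82) = 1.51 × 10^-5
Kb = Kw/Ka = 1.0×10^-14 / 1.51 × 10^-5 = 6.62 × 10^-10
From the ICE table, Kb = [OH-]²/(0.072 − [OH-]) = 6.62 × 10^-10.
Since Kb ≪ C₀, [OH-] ≈ √(Kb·C₀) = 6.90 × 10^-6 M.
Check: 0.0096% ionized — well under 5%, approximation valid.
pOH = −log(6.90 × 10^-6) = 5.16; pH = 14.00 − 5.16 = 8.84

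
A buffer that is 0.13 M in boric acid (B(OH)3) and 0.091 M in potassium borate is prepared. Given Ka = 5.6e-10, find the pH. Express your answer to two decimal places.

pH = 9.10

pKa = −log(5.6 × 10^-10) = 9.252
pH = pKa + log([A⁻]/[HA]) = 9.252 + log(0.091/0.13)
pH = 9.252 + (-0.155) = 9.10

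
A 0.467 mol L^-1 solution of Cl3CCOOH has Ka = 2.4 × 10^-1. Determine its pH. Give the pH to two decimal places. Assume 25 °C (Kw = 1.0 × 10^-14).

Cl3CCOOH ⇌ Cl3CCOO- + H+
From the ICE table, Ka = [H+]²/(0.467 − [H+]) = 2.4 × 10^-1.
[H+] is not negligible relative to C₀; solve [H+]² + 0.24·[H+] − 0.112 = 0.
[H+] = (−Ka + √(Ka² + 4·Ka·C₀))/2 = 2.36 × 10^-1 M
pH = −log(2.36 × 10^-1) = 0.63

pH = 0.63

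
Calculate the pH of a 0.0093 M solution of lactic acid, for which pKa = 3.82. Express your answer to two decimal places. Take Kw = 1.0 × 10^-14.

CH3CH(OH)COOH ⇌ CH3CH(OH)COO- + H+
Ka = 10^(−3.82) = 1.51 × 10^-4
From the ICE table, Ka = [H+]²/(0.0093 − [H+]) = 1.51 × 10^-4.
[H+] is not negligible relative to C₀; solve [H+]² + 0.000151·[H+] − 1.4e-06 = 0.
[H+] = [−0.000151 + √(0.000151² + 5.62e-06)]/2 = 1.11 × 10^-3 M
pH = −log(1.11 × 10^-3) = 2.95

pH = 2.95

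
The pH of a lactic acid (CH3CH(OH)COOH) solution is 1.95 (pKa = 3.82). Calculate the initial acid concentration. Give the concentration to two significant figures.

C₀ = 8.4 × 10^-1 M

[H+] = 10^(-1.95) = 1.12 × 10^-2 M = x
Ka = 10^(−3.82) = 1.51 × 10^-4
Ka = x²/(C₀ − x) ⇒ C₀ = x + x²/Ka
C₀ = 1.12 × 10^-2 + (1.12 × 10^-2)²/(1.51 × 10^-4) = 8.42 × 10^-1 M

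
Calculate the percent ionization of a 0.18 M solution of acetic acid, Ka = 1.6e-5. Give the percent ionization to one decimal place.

CH3COOH ⇌ CH3COO- + H+; let x = [H+] at equilibrium.
x ≈ √(Ka·C₀) = √(1.6 × 10^-5 × 0.18) = 1.70 × 10^-3 M
Fraction ionized = 1.70 × 10^-3 / 0.18 = 0.0094 → 0.9%

0.9%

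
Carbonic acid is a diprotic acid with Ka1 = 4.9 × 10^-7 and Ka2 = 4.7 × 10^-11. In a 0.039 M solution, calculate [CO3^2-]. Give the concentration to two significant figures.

First ionization gives [H+] ≈ [HCO3-] = 1.38 × 10^-4 M.
Second step: Ka2 = [H+][CO3^2-]/[HCO3-] ≈ [CO3^2-] (since [H+] ≈ [HCO3-]).
So [CO3^2-] ≈ Ka2.

4.7 × 10^-11 M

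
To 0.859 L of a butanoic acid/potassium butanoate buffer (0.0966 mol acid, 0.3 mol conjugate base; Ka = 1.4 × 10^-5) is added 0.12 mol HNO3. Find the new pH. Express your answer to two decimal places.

pH = 4.77

Added H+ converts CH3(CH2)2COO- to CH3(CH2)2COOH: CH3(CH2)2COOH → 0.217 mol, CH3(CH2)2COO- → 0.18 mol.
pKa = −log(1.4 × 10^-5) = 4.854
pH = pKa + log([A⁻]/[HA]) = 4.854 + log(0.18/0.217) = 4.854 -0.081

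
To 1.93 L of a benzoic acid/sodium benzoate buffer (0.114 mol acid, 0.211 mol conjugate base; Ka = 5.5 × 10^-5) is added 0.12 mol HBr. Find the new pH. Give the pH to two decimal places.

pH = 3.85

After neutralization: n(C6H5COOH) = 0.234 mol, n(C6H5COO-) = 0.091 mol.
pKa = −log(5.5 × 10^-5) = 4.260
Henderson–Hasselbalch with mole ratio 0.091/0.234: pH = 4.260 + (-0.410)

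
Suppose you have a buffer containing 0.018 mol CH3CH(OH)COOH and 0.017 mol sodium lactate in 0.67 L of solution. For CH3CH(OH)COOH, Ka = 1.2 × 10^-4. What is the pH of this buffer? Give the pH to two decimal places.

pKa = −log(1.2 × 10^-4) = 3.921
Using pH = pKa + log([base]/[acid]) with [base]/[acid] = 0.017/0.018:
pH = 3.921 + (-0.025) = 3.90

pH = 3.90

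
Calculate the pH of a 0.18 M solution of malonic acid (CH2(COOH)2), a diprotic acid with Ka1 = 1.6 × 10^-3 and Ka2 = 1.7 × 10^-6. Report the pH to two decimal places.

Ka1 ≫ Ka2, so treat the first dissociation as the only significant source of H+.
Ka1 = x²/(0.18 − x) = 1.6 × 10^-3
Solving the quadratic: x = (−Ka1 + √(Ka1² + 4·Ka1·C₀))/2 = 1.62 × 10^-2 M
pH = −log(1.62 × 10^-2) = 1.79

pH = 1.79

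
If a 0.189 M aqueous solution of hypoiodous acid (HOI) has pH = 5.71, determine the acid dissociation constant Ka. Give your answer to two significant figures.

[H+] = 10^(-5.71) = 1.95 × 10^-6 M
At equilibrium [HA] = 0.189 − 1.95 × 10^-6 = 1.89 × 10^-1 M
Ka = [H+][A-]/[HA] = (1.95 × 10^-6)² / 1.89 × 10^-1 = 2.0 × 10^-11

Ka = 2.0 × 10^-11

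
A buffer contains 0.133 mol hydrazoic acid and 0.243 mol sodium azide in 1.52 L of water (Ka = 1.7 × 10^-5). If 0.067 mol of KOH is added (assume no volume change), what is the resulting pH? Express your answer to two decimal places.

pH = 5.44

After neutralization: n(HN3) = 0.066 mol, n(N3-) = 0.31 mol.
pKa = −log(1.7 × 10^-5) = 4.770
pH = pKa + log([A⁻]/[HA]) = 4.770 + log(0.31/0.066) = 4.770 +0.672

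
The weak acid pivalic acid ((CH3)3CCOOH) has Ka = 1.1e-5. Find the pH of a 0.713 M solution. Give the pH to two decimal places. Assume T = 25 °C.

(CH3)3CCOOH ⇌ (CH3)3CCOO- + H+
From the ICE table, Ka = [H+]²/(0.713 − [H+]) = 1.1 × 10^-5.
Assume [H+] ≪ 0.713: [H+] ≈ √(1.1 × 10^-5 × 0.713) = 2.80 × 10^-3 M
pH = −log[H+] = −log(2.80 × 10^-3) = 2.55

pH = 2.55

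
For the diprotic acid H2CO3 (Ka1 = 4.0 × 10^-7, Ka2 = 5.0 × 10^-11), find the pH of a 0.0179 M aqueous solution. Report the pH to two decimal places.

pH = 4.07

Ka1 ≫ Ka2, so treat the first dissociation as the only significant source of H+.
Ka1 = x²/(0.0179 − x) = 4.0 × 10^-7
x ≈ √(4.0 × 10^-7 × 0.0179) = 8.46 × 10^-5 M
pH = −log(8.46 × 10^-5) = 4.07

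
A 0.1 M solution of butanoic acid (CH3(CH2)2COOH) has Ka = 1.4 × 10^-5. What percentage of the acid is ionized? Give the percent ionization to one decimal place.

1.2%

CH3(CH2)2COOH ⇌ CH3(CH2)2COO- + H+; let x = [H+] at equilibrium.
x ≈ √(Ka·C₀) = √(1.4 × 10^-5 × 0.1) = 1.18 × 10^-3 M
% ionization = x/C₀ × 100% = 1.18 × 10^-3/0.1 × 100% = 1.2%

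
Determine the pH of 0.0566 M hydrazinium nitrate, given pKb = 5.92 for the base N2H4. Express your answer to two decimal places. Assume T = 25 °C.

pH = 4.66

N2H5+ is the conjugate acid of the weak base N2H4.
Kb = 10^(−5.92) = 1.20 × 10^-6
Ka = Kw/Kb = 1.0×10^-14 / 1.20 × 10^-6 = 8.33 × 10^-9
Ka = [H+]²/(0.0566 − [H+]) = 8.33 × 10^-9
Since Ka ≪ C₀, [H+] ≈ √(Ka·C₀) = 2.17 × 10^-5 M.
Check: 0.038% ionized — well under 5%, approximation valid.
pH = −log[H+] = −log(2.17 × 10^-5) = 4.66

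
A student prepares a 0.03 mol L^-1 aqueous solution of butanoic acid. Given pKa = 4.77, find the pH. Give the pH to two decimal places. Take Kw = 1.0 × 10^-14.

CH3(CH2)2COOH ⇌ CH3(CH2)2COO- + H+
Ka = 10^(−4.77) = 1.70 × 10^-5
Ka = [H+]²/(0.03 − [H+]) = 1.70 × 10^-5
Since Ka ≪ C₀, [H+] ≈ √(Ka·C₀) = 7.14 × 10^-4 M.
([H+]/C₀ = 2.4% < 5%, so the approximation holds.)
pH = −log(7.14 × 10^-4) = 3.15

pH = 3.15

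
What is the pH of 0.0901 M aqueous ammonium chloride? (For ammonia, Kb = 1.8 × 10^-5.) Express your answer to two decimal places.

NH4+ is the conjugate acid of the weak base NH3.
Ka = Kw/Kb = 1.0×10^-14 / 1.8 × 10^-5 = 5.56 × 10^-10
From the ICE table, Ka = x²/(0.0901 − x) = 5.56 × 10^-10.
Since Ka ≪ C₀, x ≈ √(Ka·C₀) = 7.08 × 10^-6 M.
(x/C₀ = 0.0079% < 5%, so the approximation holds.)
pH = −log[H+] = −log(7.08 × 10^-6) = 5.15

pH = 5.15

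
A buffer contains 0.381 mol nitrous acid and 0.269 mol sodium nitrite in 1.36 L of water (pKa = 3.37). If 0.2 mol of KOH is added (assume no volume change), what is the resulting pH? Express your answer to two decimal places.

After neutralization: n(HNO2) = 0.181 mol, n(NO2-) = 0.469 mol.
pH = pKa + log(n_NO2-/n_HNO2) = 3.37 + log(0.469/0.181) = 3.37 + (+0.413)

pH = 3.78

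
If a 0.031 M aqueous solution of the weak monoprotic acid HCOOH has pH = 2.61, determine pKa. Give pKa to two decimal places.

[H+] = 10^(-2.61) = 2.45 × 10^-3 M
At equilibrium [HA] = 0.031 − 2.45 × 10^-3 = 2.85 × 10^-2 M
Ka = [H+][A-]/[HA] = (2.45 × 10^-3)² / 2.85 × 10^-2 = 2.11 × 10^-4
pKa = -log(2.11 × 10^-4) = 3.68

pKa = 3.68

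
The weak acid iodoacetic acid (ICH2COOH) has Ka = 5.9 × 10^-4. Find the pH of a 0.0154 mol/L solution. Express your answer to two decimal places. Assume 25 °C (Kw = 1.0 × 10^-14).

ICH2COOH ⇌ ICH2COO- + H+
From the ICE table, Ka = x²/(0.0154 − x) = 5.9 × 10^-4.
Here C₀/Ka ≈ 26.1, so the small-x approximation fails. Use the quadratic:
x = (−Ka + √(Ka² + 4·Ka·C₀))/2 = 2.73 × 10^-3 M
pH = −log[H+] = −log(2.73 × 10^-3) = 2.56

pH = 2.56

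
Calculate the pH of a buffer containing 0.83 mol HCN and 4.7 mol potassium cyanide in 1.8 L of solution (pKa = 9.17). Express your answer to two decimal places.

pH = pKa + log([A⁻]/[HA]) = 9.17 + log(4.7/0.83)
pH = 9.17 + (+0.753) = 9.92

pH = 9.92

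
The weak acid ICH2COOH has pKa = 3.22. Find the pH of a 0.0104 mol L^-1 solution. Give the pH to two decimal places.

ICH2COOH ⇌ ICH2COO- + H+
Ka = 10^(−3.22) = 6.03 × 10^-4
Let x = [H+] at equilibrium. Ka = x²/(0.0104 − x).
Here C₀/Ka ≈ 17.2, so the small-x approximation fails. Use the quadratic:
x = (−Ka + √(Ka² + 4·Ka·C₀))/2 = 2.22 × 10^-3 M
pH = −log(2.22 × 10^-3) = 2.65

pH = 2.65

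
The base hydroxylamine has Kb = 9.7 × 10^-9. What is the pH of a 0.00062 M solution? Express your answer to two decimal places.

pH = 8.39

NH2OH + H2O ⇌ NH3OH+ + OH-
Kb = x²/(0.00062 − x) = 9.7 × 10^-9
Neglecting x in the denominator: x = √(9.7 × 10^-9 × 0.00062) = 2.45 × 10^-6 M
pOH = 5.61, so pH = 14.00 − pOH = 8.39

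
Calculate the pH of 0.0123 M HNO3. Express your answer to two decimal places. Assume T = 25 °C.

pH = 1.91

HNO3 is a strong acid and dissociates completely, so [H+] = 0.0123 M.
pH = -log(0.0123) = 1.91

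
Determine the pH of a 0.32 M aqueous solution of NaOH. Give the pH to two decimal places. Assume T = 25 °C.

NaOH is a strong base; [OH-] = 0.32 M.
pOH = -log(0.32) = 0.49
pH = 14.00 - 0.49 = 13.51

pH = 13.51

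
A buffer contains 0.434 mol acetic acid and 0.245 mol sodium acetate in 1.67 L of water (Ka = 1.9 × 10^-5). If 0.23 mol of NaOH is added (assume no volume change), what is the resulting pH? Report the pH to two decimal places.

OH- converts CH3COOH to CH3COO-: CH3COOH → 0.204 mol, CH3COO- → 0.475 mol.
pKa = −log(1.9 × 10^-5) = 4.721
pH = pKa + log(n_CH3COO-/n_CH3COOH) = 4.721 + log(0.475/0.204) = 4.721 + (+0.367)

pH = 5.09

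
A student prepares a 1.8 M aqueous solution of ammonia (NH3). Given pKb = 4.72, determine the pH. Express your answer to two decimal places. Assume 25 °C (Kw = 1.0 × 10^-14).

pH = 11.77

NH3 + H2O ⇌ NH4+ + OH-
Kb = 10^(−4.72) = 1.91 × 10^-5
Kb = [OH-]²/(1.8 − [OH-]) = 1.91 × 10^-5
Since Kb ≪ C₀, [OH-] ≈ √(Kb·C₀) = 5.86 × 10^-3 M.
Check: 0.33% ionized — well under 5%, approximation valid.
pOH = 2.23, so pH = 14.00 − pOH = 11.77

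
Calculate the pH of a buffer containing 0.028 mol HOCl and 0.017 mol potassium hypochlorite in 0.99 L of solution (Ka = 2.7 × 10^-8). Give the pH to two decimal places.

pH = 7.35

pKa = −log(2.7 × 10^-8) = 7.569
Using pH = pKa + log([base]/[acid]) with [base]/[acid] = 0.017/0.028:
pH = 7.569 + (-0.217) = 7.35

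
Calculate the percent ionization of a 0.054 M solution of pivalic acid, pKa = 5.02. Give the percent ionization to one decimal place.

(CH3)3CCOOH ⇌ (CH3)3CCOO- + H+; let x = [H+] at equilibrium.
Ka = 10^(−5.02) = 9.55 × 10^-6
x ≈ √(Ka·C₀) = √(9.55 × 10^-6 × 0.054) = 7.18 × 10^-4 M
% ionization = x/C₀ × 100% = 7.18 × 10^-4/0.054 × 100% = 1.3%

1.3%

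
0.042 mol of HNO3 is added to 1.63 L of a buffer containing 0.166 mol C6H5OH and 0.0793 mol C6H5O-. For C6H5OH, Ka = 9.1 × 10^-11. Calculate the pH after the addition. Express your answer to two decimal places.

pH = 9.29

Added H+ converts C6H5O- to C6H5OH: C6H5OH → 0.208 mol, C6H5O- → 0.0373 mol.
pKa = −log(9.1 × 10^-11) = 10.041
pH = pKa + log(n_C6H5O-/n_C6H5OH) = 10.041 + log(0.0373/0.208) = 10.041 + (-0.746)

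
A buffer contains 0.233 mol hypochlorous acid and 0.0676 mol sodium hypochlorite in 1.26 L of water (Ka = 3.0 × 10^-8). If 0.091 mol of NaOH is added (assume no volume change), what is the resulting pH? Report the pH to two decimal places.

pH = 7.57

OH- converts HOCl to OCl-: HOCl → 0.142 mol, OCl- → 0.159 mol.
pKa = −log(3.0 × 10^-8) = 7.523
pH = pKa + log(n_OCl-/n_HOCl) = 7.523 + log(0.159/0.142) = 7.523 + (+0.049)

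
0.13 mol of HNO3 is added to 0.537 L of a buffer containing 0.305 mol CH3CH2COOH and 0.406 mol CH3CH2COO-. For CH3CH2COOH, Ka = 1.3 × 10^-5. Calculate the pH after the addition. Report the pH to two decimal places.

Added H+ converts CH3CH2COO- to CH3CH2COOH: CH3CH2COOH → 0.435 mol, CH3CH2COO- → 0.276 mol.
pKa = −log(1.3 × 10^-5) = 4.886
pH = pKa + log([A⁻]/[HA]) = 4.886 + log(0.276/0.435) = 4.886 -0.198

pH = 4.69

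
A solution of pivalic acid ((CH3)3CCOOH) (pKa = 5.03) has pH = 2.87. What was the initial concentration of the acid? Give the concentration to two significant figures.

[H+] = 10^(-2.87) = 1.35 × 10^-3 M = x
Ka = 10^(−5.03) = 9.33 × 10^-6
Ka = x²/(C₀ − x) ⇒ C₀ = x + x²/Ka
C₀ = 1.35 × 10^-3 + (1.35 × 10^-3)²/(9.33 × 10^-6) = 1.97 × 10^-1 M

C₀ = 2.0 × 10^-1 M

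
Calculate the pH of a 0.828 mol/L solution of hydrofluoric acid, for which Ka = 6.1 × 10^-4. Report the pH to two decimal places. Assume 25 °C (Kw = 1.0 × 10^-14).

HF ⇌ F- + H+
Ka = [H+]²/(0.828 − [H+]) = 6.1 × 10^-4
Assume [H+] ≪ 0.828: [H+] ≈ √(6.1 × 10^-4 × 0.828) = 2.25 × 10^-2 M
pH = −log(2.25 × 10^-2) = 1.65

pH = 1.65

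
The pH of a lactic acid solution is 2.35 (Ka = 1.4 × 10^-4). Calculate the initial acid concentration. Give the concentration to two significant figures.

[H+] = 10^(-2.35) = 4.47 × 10^-3 M = x
Ka = x²/(C₀ − x) ⇒ C₀ = x + x²/Ka
C₀ = 4.47 × 10^-3 + (4.47 × 10^-3)²/(1.4 × 10^-4) = 1.47 × 10^-1 M

C₀ = 1.5 × 10^-1 M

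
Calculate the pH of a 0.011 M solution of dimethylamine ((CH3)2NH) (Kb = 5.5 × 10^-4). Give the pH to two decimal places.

(CH3)2NH + H2O ⇌ (CH3)2NH2+ + OH-
Kb = [OH-]²/(0.011 − [OH-]) = 5.5 × 10^-4
Here C₀/Kb ≈ 20, so the small-[OH-] approximation fails. Use the quadratic:
[OH-] = [−0.00055 + √(0.00055² + 2.42e-05)]/2 = 2.20 × 10^-3 M
pOH = 2.66, so pH = 14.00 − pOH = 11.34

pH = 11.34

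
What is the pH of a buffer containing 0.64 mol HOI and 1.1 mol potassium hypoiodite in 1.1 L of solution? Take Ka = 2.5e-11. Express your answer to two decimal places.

pH = 10.84

pKa = −log(2.5 × 10^-11) = 10.602
pH = pKa + log([A⁻]/[HA]) = 10.602 + log(1.1/0.64)
pH = 10.602 + (+0.235) = 10.84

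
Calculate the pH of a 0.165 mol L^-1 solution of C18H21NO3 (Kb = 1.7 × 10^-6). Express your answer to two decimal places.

C18H21NO3 + H2O ⇌ C18H22NO3+ + OH-
Kb = x²/(0.165 − x) = 1.7 × 10^-6
Since Kb ≪ C₀, x ≈ √(Kb·C₀) = 5.30 × 10^-4 M.
Check: 0.32% ionized — well under 5%, approximation valid.
pOH = −log(5.30 × 10^-4) = 3.28; pH = 14.00 − 3.28 = 10.72

pH = 10.72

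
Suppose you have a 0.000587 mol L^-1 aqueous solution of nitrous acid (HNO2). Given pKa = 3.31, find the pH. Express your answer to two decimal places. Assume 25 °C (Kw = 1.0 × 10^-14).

HNO2 ⇌ NO2- + H+
Ka = 10^(−3.31) = 4.90 × 10^-4
Ka = [H+]²/(0.000587 − [H+]) = 4.90 × 10^-4
Here C₀/Ka ≈ 1.2, so the small-[H+] approximation fails. Use the quadratic:
[H+] = [−0.00049 + √(0.00049² + 1.15e-06)]/2 = 3.45 × 10^-4 M
pH = −log(3.45 × 10^-4) = 3.46

pH = 3.46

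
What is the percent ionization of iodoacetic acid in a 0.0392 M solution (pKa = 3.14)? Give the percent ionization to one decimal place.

ICH2COOH ⇌ ICH2COO- + H+; let x = [H+] at equilibrium.
Ka = 10^(−3.14) = 7.24 × 10^-4
Solve x² + 0.000724x − 2.84e-05 = 0 → x = 4.98 × 10^-3 M
Fraction ionized = 4.98 × 10^-3 / 0.0392 = 0.1270 → 12.7%

12.7%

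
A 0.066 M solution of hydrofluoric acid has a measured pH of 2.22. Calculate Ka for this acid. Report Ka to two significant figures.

Ka = 6.1 × 10^-4

[H+] = 10^(-2.22) = 6.03 × 10^-3 M
At equilibrium [HA] = 0.066 − 6.03 × 10^-3 = 6.00 × 10^-2 M
Ka = [H+][A-]/[HA] = (6.03 × 10^-3)² / 6.00 × 10^-2 = 6.1 × 10^-4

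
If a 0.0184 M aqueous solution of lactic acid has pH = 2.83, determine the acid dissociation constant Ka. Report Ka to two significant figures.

[H+] = 10^(-2.83) = 1.48 × 10^-3 M
At equilibrium [HA] = 0.0184 − 1.48 × 10^-3 = 1.69 × 10^-2 M
Ka = [H+][A-]/[HA] = (1.48 × 10^-3)² / 1.69 × 10^-2 = 1.3 × 10^-4

Ka = 1.3 × 10^-4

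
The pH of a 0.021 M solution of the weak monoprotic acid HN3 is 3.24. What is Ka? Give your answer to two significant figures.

[H+] = 10^(-3.24) = 5.75 × 10^-4 M
At equilibrium [HA] = 0.021 − 5.75 × 10^-4 = 2.04 × 10^-2 M
Ka = [H+][A-]/[HA] = (5.75 × 10^-4)² / 2.04 × 10^-2 = 1.6 × 10^-5

Ka = 1.6 × 10^-5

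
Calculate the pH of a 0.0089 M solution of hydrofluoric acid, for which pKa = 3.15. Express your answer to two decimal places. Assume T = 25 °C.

HF ⇌ F- + H+
Ka = 10^(−3.15) = 7.08 × 10^-4
From the ICE table, Ka = [H+]²/(0.0089 − [H+]) = 7.08 × 10^-4.
[H+] is not negligible relative to C₀; solve [H+]² + 0.000708·[H+] − 6.3e-06 = 0.
[H+] = (−Ka + √(Ka² + 4·Ka·C₀))/2 = 2.18 × 10^-3 M
pH = −log[H+] = −log(2.18 × 10^-3) = 2.66

pH = 2.66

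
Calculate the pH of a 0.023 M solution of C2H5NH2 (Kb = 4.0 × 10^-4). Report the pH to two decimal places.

C2H5NH2 + H2O ⇌ C2H5NH3+ + OH-
Kb = [OH-]²/(0.023 − [OH-]) = 4.0 × 10^-4
[OH-] is not negligible relative to C₀; solve [OH-]² + 0.0004·[OH-] − 9.2e-06 = 0.
[OH-] = (−Kb + √(Kb² + 4·Kb·C₀))/2 = 2.84 × 10^-3 M
pOH = −log(2.84 × 10^-3) = 2.55; pH = 14.00 − 2.55 = 11.45

pH = 11.45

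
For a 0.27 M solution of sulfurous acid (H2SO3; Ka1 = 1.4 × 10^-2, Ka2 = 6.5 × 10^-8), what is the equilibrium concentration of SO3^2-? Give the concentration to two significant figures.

6.5 × 10^-8 M

First ionization gives [H+] ≈ [HSO3-] = 5.49 × 10^-2 M.
Second step: Ka2 = [H+][SO3^2-]/[HSO3-] ≈ [SO3^2-] (since [H+] ≈ [HSO3-]).
So [SO3^2-] ≈ Ka2.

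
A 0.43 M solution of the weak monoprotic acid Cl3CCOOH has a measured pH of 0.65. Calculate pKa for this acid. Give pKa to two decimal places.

[H+] = 10^(-0.65) = 2.24 × 10^-1 M
At equilibrium [HA] = 0.43 − 2.24 × 10^-1 = 2.06 × 10^-1 M
Ka = [H+][A-]/[HA] = (2.24 × 10^-1)² / 2.06 × 10^-1 = 2.44 × 10^-1
pKa = -log(2.44 × 10^-1) = 0.61

pKa = 0.61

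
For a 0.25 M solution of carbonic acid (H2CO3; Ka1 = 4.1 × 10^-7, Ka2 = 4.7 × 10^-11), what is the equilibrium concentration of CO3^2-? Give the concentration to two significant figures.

First ionization gives [H+] ≈ [HCO3-] = 3.20 × 10^-4 M.
Second step: Ka2 = [H+][CO3^2-]/[HCO3-] ≈ [CO3^2-] (since [H+] ≈ [HCO3-]).
So [CO3^2-] ≈ Ka2.

4.7 × 10^-11 M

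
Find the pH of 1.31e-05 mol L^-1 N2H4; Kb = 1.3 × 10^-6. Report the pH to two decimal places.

pH = 8.55

N2H4 + H2O ⇌ N2H5+ + OH-
From the ICE table, Kb = [OH-]²/(1.31e-05 − [OH-]) = 1.3 × 10^-6.
Here C₀/Kb ≈ 10.1, so the small-[OH-] approximation fails. Use the quadratic:
[OH-] = [−1.3e-06 + √(1.3e-06² + 6.81e-11)]/2 = 3.53 × 10^-6 M
pOH = −log(3.53 × 10^-6) = 5.45; pH = 14.00 − 5.45 = 8.55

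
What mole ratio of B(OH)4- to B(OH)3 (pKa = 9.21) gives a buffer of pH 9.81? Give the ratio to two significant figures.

ratio = 4.0

pH = pKa + log(r) ⇒ log(r) = 9.81 − 9.21 = +0.60
r = [B(OH)4-]/[B(OH)3] = 10^(+0.60) = 3.98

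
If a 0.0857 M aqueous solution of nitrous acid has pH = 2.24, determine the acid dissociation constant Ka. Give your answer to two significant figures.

Ka = 4.1 × 10^-4

[H+] = 10^(-2.24) = 5.75 × 10^-3 M
At equilibrium [HA] = 0.0857 − 5.75 × 10^-3 = 7.99 × 10^-2 M
Ka = [H+][A-]/[HA] = (5.75 × 10^-3)² / 7.99 × 10^-2 = 4.1 × 10^-4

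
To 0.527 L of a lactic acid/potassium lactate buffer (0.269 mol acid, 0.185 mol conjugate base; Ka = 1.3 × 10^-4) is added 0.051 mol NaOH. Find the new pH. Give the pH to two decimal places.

pH = 3.92

OH- converts CH3CH(OH)COOH to CH3CH(OH)COO-: CH3CH(OH)COOH → 0.218 mol, CH3CH(OH)COO- → 0.236 mol.
pKa = −log(1.3 × 10^-4) = 3.886
pH = pKa + log(n_CH3CH(OH)COO-/n_CH3CH(OH)COOH) = 3.886 + log(0.236/0.218) = 3.886 + (+0.034)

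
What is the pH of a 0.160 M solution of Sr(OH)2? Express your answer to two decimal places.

Sr(OH)2 is a strong base (each formula unit releases 2 OH-); [OH-] = 0.32 M.
pOH = -log(0.32) = 0.49
pH = 14.00 - 0.49 = 13.51

pH = 13.51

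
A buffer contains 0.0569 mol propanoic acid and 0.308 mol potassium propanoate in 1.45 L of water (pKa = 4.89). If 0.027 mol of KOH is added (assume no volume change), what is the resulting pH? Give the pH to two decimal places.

pH = 5.94

After neutralization: n(CH3CH2COOH) = 0.0299 mol, n(CH3CH2COO-) = 0.335 mol.
pH = pKa + log([A⁻]/[HA]) = 4.89 + log(0.335/0.0299) = 4.89 +1.049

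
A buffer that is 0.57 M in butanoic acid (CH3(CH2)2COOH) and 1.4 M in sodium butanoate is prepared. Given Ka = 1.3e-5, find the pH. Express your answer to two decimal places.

pH = 5.28

pKa = −log(1.3 × 10^-5) = 4.886
Using pH = pKa + log([base]/[acid]) with [base]/[acid] = 1.4/0.57:
pH = 4.886 + (+0.390) = 5.28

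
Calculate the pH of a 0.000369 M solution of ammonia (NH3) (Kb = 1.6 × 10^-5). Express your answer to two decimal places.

pH = 9.84

NH3 + H2O ⇌ NH4+ + OH-
Kb = [OH-]²/(0.000369 − [OH-]) = 1.6 × 10^-5
Here C₀/Kb ≈ 23.1, so the small-[OH-] approximation fails. Use the quadratic:
[OH-] = (−Kb + √(Kb² + 4·Kb·C₀))/2 = 6.93 × 10^-5 M
pOH = −log(6.93 × 10^-5) = 4.16; pH = 14.00 − 4.16 = 9.84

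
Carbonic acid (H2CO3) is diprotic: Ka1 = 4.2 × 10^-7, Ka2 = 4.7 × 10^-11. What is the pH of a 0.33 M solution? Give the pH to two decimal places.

pH = 3.43

Ka1 ≫ Ka2, so treat the first dissociation as the only significant source of H+.
Ka1 = x²/(0.33 − x) = 4.2 × 10^-7
x ≈ √(4.2 × 10^-7 × 0.33) = 3.72 × 10^-4 M
pH = −log(3.72 × 10^-4) = 3.43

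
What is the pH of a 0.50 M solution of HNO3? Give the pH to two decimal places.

HNO3 is a strong acid and dissociates completely, so [H+] = 0.50 M.
pH = -log(0.5) = 0.30

pH = 0.30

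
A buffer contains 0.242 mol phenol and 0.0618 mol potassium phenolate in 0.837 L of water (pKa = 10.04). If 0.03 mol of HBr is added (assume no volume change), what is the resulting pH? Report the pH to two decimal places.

Added H+ converts C6H5O- to C6H5OH: C6H5OH → 0.272 mol, C6H5O- → 0.0318 mol.
pH = pKa + log(n_C6H5O-/n_C6H5OH) = 10.04 + log(0.0318/0.272) = 10.04 + (-0.932)

pH = 9.11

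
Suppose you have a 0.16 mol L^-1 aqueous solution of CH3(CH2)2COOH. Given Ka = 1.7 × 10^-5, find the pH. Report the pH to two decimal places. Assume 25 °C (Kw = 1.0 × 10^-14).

pH = 2.78

CH3(CH2)2COOH ⇌ CH3(CH2)2COO- + H+
From the ICE table, Ka = [H+]²/(0.16 − [H+]) = 1.7 × 10^-5.
Since Ka ≪ C₀, [H+] ≈ √(Ka·C₀) = 1.65 × 10^-3 M.
Check: 1% ionized — well under 5%, approximation valid.
pH = −log(1.65 × 10^-3) = 2.78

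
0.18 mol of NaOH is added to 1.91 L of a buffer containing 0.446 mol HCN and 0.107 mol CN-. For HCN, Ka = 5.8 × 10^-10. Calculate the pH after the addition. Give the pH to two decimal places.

OH- converts HCN to CN-: HCN → 0.266 mol, CN- → 0.287 mol.
pKa = −log(5.8 × 10^-10) = 9.237
pH = pKa + log([A⁻]/[HA]) = 9.237 + log(0.287/0.266) = 9.237 +0.033

pH = 9.27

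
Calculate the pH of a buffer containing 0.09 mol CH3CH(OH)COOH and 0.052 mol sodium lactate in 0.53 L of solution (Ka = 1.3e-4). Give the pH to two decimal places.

pH = 3.65

pKa = −log(1.3 × 10^-4) = 3.886
Henderson–Hasselbalch: pH = pKa + log([CH3CH(OH)COO-]/[CH3CH(OH)COOH]) = 3.886 + log(0.052/0.09)
pH = 3.886 + (-0.238) = 3.65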